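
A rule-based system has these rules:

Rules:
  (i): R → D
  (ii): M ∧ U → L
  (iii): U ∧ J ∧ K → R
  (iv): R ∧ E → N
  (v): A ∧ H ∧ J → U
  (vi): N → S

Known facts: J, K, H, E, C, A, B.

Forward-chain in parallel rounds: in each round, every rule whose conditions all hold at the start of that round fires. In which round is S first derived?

Round 1 fires (v), giving U.
Round 2 fires (iii), giving R.
Round 3 fires (i), (iv), giving D, N.
Round 4 fires (vi), giving S.
S first appears in round 4.

4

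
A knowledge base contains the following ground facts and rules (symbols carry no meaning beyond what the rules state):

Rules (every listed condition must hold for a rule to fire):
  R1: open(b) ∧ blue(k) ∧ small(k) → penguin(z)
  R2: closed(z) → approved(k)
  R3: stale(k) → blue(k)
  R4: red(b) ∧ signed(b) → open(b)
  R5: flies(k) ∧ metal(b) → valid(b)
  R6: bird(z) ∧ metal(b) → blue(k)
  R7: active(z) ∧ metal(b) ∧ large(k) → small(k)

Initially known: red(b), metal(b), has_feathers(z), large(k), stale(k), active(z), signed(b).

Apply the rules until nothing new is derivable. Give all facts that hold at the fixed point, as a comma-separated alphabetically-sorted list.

Round 1 fires R3, R4, R7, giving blue(k), open(b), small(k).
Round 2 fires R1, giving penguin(z).

active(z), blue(k), has_feathers(z), large(k), metal(b), open(b), penguin(z), red(b), signed(b), small(k), stale(k)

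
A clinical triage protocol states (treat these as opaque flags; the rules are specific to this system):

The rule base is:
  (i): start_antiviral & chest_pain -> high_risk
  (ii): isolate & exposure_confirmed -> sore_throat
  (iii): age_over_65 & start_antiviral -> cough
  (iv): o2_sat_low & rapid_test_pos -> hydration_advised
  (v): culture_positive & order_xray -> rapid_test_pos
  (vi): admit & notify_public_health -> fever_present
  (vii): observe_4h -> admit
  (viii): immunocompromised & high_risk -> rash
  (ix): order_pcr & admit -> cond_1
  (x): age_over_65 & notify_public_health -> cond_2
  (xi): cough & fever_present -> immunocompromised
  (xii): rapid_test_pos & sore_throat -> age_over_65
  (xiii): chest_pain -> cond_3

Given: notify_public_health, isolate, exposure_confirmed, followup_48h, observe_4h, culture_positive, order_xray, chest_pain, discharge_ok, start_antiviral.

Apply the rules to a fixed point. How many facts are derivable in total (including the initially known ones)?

21

Round 1 — (i), (ii), (v), (vii), (xiii), derive high_risk, sore_throat, rapid_test_pos, admit, cond_3.
Round 2 — (vi), (xii), derive fever_present, age_over_65.
Round 3 — (iii), (x), derive cough, cond_2.
Round 4 — (xi), derive immunocompromised.
Round 5 — (viii), derive rash.
Closure: {admit, age_over_65, chest_pain, cond_2, cond_3, cough, culture_positive, discharge_ok, exposure_confirmed, fever_present, followup_48h, high_risk, immunocompromised, isolate, notify_public_health, observe_4h, order_xray, rapid_test_pos, rash, sore_throat, start_antiviral} — 21 facts.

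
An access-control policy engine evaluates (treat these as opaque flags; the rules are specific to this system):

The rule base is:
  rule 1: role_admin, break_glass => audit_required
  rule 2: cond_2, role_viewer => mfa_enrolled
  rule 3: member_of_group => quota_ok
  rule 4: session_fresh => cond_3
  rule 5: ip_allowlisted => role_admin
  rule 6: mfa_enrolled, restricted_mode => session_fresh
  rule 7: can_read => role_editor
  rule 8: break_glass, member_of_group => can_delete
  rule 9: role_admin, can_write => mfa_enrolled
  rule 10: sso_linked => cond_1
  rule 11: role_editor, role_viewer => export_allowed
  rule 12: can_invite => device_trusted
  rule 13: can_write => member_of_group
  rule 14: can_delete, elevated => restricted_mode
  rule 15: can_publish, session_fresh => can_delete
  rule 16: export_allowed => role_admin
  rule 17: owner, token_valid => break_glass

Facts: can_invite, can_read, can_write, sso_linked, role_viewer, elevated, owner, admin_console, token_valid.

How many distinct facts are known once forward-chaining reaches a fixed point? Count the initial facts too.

Round 1: rule 7 [can_read => role_editor]; rule 10 [sso_linked => cond_1]; rule 12 [can_invite => device_trusted]; rule 13 [can_write => member_of_group]; rule 17 [owner, token_valid => break_glass]. New: role_editor, cond_1, device_trusted, member_of_group, break_glass.
Round 2: rule 3 [member_of_group => quota_ok]; rule 8 [break_glass, member_of_group => can_delete]; rule 11 [role_editor, role_viewer => export_allowed]. New: quota_ok, can_delete, export_allowed.
Round 3: rule 14 [can_delete, elevated => restricted_mode]; rule 16 [export_allowed => role_admin]. New: restricted_mode, role_admin.
Round 4: rule 1 [role_admin, break_glass => audit_required]; rule 9 [role_admin, can_write => mfa_enrolled]. New: audit_required, mfa_enrolled.
Round 5: rule 6 [mfa_enrolled, restricted_mode => session_fresh]. New: session_fresh.
Round 6: rule 4 [session_fresh => cond_3]. New: cond_3.
Closure: {admin_console, audit_required, break_glass, can_delete, can_invite, can_read, can_write, cond_1, cond_3, device_trusted, elevated, export_allowed, member_of_group, mfa_enrolled, owner, quota_ok, restricted_mode, role_admin, role_editor, role_viewer, session_fresh, sso_linked, token_valid} — 23 facts.

23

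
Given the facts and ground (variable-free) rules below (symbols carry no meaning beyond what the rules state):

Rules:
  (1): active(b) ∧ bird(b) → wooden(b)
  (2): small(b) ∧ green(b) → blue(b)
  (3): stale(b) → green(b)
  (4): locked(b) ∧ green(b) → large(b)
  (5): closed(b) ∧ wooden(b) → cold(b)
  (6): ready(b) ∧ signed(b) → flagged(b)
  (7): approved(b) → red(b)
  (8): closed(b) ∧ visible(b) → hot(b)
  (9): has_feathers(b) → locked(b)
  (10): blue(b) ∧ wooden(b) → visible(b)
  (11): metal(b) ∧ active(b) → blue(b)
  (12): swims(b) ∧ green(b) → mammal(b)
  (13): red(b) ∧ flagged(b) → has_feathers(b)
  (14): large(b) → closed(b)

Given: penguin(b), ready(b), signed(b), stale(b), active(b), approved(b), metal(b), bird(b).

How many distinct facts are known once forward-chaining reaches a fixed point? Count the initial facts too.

20

Round 1: (1) [active(b) ∧ bird(b) → wooden(b)]; (3) [stale(b) → green(b)]; (6) [ready(b) ∧ signed(b) → flagged(b)]; (7) [approved(b) → red(b)]; (11) [metal(b) ∧ active(b) → blue(b)]. New: wooden(b), green(b), flagged(b), red(b), blue(b).
Round 2: (10) [blue(b) ∧ wooden(b) → visible(b)]; (13) [red(b) ∧ flagged(b) → has_feathers(b)]. New: visible(b), has_feathers(b).
Round 3: (9) [has_feathers(b) → locked(b)]. New: locked(b).
Round 4: (4) [locked(b) ∧ green(b) → large(b)]. New: large(b).
Round 5: (14) [large(b) → closed(b)]. New: closed(b).
Round 6: (5) [closed(b) ∧ wooden(b) → cold(b)]; (8) [closed(b) ∧ visible(b) → hot(b)]. New: cold(b), hot(b).
Closure: {active(b), approved(b), bird(b), blue(b), closed(b), cold(b), flagged(b), green(b), has_feathers(b), hot(b), large(b), locked(b), metal(b), penguin(b), ready(b), red(b), signed(b), stale(b), visible(b), wooden(b)} — 20 facts.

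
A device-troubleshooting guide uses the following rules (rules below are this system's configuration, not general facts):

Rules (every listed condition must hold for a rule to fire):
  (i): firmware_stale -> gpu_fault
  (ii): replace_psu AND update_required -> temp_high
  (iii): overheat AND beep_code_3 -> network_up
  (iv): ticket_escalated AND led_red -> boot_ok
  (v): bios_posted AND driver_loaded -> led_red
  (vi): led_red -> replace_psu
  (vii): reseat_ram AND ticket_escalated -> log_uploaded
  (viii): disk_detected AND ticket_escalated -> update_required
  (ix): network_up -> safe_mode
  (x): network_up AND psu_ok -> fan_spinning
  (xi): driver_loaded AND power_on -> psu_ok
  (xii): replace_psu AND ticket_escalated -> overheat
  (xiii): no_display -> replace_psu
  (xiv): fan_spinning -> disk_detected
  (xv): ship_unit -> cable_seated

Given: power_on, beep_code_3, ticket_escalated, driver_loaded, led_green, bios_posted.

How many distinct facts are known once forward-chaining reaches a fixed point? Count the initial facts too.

Round 1 fires (v), (xi), giving led_red, psu_ok.
Round 2 fires (iv), (vi), giving boot_ok, replace_psu.
Round 3 fires (xii), giving overheat.
Round 4 fires (iii), giving network_up.
Round 5 fires (ix), (x), giving safe_mode, fan_spinning.
Round 6 fires (xiv), giving disk_detected.
Round 7 fires (viii), giving update_required.
Round 8 fires (ii), giving temp_high.
Closure: {beep_code_3, bios_posted, boot_ok, disk_detected, driver_loaded, fan_spinning, led_green, led_red, network_up, overheat, power_on, psu_ok, replace_psu, safe_mode, temp_high, ticket_escalated, update_required} — 17 facts.

17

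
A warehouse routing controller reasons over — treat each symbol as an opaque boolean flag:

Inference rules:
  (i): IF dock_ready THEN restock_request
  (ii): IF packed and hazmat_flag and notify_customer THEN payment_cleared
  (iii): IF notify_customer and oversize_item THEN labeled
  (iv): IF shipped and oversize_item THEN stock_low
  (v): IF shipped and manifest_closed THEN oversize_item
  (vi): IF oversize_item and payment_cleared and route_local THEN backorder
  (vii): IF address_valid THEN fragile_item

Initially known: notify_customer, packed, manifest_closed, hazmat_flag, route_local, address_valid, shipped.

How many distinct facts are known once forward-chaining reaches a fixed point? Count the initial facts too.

13

Round 1 — (ii), (v), (vii), derive payment_cleared, oversize_item, fragile_item.
Round 2 — (iii), (iv), (vi), derive labeled, stock_low, backorder.
Closure: {address_valid, backorder, fragile_item, hazmat_flag, labeled, manifest_closed, notify_customer, oversize_item, packed, payment_cleared, route_local, shipped, stock_low} — 13 facts.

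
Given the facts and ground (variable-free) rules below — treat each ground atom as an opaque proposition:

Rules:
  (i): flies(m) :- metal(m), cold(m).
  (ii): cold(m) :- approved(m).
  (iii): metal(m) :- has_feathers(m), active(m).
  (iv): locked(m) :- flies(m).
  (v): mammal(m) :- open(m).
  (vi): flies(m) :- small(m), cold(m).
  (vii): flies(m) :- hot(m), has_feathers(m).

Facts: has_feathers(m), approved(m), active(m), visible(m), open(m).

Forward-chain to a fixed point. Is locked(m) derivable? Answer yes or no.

Round 1: (ii) [cold(m) :- approved(m).]; (iii) [metal(m) :- has_feathers(m), active(m).]; (v) [mammal(m) :- open(m).]. New: cold(m), metal(m), mammal(m).
Round 2: (i) [flies(m) :- metal(m), cold(m).]. New: flies(m).
Round 3: (iv) [locked(m) :- flies(m).]. New: locked(m).
locked(m) appears in round 3, so it is derivable.

yes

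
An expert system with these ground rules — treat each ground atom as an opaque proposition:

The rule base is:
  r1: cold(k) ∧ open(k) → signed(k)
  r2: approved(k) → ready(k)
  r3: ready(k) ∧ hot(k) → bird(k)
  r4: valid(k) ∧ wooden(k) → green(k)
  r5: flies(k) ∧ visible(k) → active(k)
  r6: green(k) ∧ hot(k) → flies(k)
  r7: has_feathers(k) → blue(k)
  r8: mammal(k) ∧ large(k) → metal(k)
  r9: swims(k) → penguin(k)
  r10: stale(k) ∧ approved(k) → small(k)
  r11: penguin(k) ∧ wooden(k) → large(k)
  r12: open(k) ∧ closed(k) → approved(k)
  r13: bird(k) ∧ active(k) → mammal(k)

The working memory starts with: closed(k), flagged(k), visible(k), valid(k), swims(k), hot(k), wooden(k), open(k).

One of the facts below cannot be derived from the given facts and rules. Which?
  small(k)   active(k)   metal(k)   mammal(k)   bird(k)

Round 1: r4 [valid(k) ∧ wooden(k) → green(k)]; r9 [swims(k) → penguin(k)]; r12 [open(k) ∧ closed(k) → approved(k)]. New: green(k), penguin(k), approved(k).
Round 2: r2 [approved(k) → ready(k)]; r6 [green(k) ∧ hot(k) → flies(k)]; r11 [penguin(k) ∧ wooden(k) → large(k)]. New: ready(k), flies(k), large(k).
Round 3: r3 [ready(k) ∧ hot(k) → bird(k)]; r5 [flies(k) ∧ visible(k) → active(k)]. New: bird(k), active(k).
Round 4: r13 [bird(k) ∧ active(k) → mammal(k)]. New: mammal(k).
Round 5: r8 [mammal(k) ∧ large(k) → metal(k)]. New: metal(k).
Derived: mammal(k) (round 4), active(k) (round 3), bird(k) (round 3), metal(k) (round 5). small(k) never appears in any round.

small(k)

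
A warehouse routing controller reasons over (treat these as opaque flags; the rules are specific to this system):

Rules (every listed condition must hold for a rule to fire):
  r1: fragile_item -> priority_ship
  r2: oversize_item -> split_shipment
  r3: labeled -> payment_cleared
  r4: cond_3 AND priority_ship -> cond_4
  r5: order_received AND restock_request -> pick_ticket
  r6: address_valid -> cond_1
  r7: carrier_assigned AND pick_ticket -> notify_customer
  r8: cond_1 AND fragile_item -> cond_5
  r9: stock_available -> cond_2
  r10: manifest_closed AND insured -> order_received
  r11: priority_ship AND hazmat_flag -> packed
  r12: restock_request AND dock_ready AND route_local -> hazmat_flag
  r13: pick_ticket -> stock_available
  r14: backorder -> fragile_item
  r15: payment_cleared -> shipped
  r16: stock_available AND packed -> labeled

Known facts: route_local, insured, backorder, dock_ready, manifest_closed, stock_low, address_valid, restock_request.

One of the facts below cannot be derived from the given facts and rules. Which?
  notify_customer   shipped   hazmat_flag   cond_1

Round 1 — r6, r10, r12, r14, derive cond_1, order_received, hazmat_flag, fragile_item.
Round 2 — r1, r5, r8, derive priority_ship, pick_ticket, cond_5.
Round 3 — r11, r13, derive packed, stock_available.
Round 4 — r9, r16, derive cond_2, labeled.
Round 5 — r3, derive payment_cleared.
Round 6 — r15, derive shipped.
Derived: cond_1 (round 1), shipped (round 6), hazmat_flag (round 1). notify_customer never appears in any round.

notify_customer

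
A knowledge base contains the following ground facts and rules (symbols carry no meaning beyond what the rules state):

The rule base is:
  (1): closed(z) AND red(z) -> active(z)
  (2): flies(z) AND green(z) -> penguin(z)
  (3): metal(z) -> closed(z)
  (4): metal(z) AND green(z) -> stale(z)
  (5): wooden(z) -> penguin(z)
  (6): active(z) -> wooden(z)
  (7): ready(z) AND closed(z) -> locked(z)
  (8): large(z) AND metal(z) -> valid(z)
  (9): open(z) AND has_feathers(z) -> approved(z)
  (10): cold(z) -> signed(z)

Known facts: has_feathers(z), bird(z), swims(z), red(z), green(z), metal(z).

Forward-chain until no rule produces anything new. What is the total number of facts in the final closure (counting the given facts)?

11

Round 1 — (3), (4), derive closed(z), stale(z).
Round 2 — (1), derive active(z).
Round 3 — (6), derive wooden(z).
Round 4 — (5), derive penguin(z).
Closure: {active(z), bird(z), closed(z), green(z), has_feathers(z), metal(z), penguin(z), red(z), stale(z), swims(z), wooden(z)} — 11 facts.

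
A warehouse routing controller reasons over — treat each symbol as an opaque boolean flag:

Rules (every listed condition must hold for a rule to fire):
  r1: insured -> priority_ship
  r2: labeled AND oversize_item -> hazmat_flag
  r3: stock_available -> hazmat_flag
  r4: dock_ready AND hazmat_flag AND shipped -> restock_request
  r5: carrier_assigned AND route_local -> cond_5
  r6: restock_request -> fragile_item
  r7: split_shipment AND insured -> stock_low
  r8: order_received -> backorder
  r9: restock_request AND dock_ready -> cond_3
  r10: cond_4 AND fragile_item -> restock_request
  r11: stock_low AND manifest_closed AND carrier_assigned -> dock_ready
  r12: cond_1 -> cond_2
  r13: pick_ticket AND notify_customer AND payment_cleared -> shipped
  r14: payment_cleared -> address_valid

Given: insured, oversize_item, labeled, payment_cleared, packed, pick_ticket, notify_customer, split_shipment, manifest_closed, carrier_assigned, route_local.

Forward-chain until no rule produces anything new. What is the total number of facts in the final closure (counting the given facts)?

21

Round 1: r1 [insured -> priority_ship]; r2 [labeled AND oversize_item -> hazmat_flag]; r5 [carrier_assigned AND route_local -> cond_5]; r7 [split_shipment AND insured -> stock_low]; r13 [pick_ticket AND notify_customer AND payment_cleared -> shipped]; r14 [payment_cleared -> address_valid]. Adds priority_ship, hazmat_flag, cond_5, stock_low, shipped, address_valid.
Round 2: r11 [stock_low AND manifest_closed AND carrier_assigned -> dock_ready]. Adds dock_ready.
Round 3: r4 [dock_ready AND hazmat_flag AND shipped -> restock_request]. Adds restock_request.
Round 4: r6 [restock_request -> fragile_item]; r9 [restock_request AND dock_ready -> cond_3]. Adds fragile_item, cond_3.
Closure: {address_valid, carrier_assigned, cond_3, cond_5, dock_ready, fragile_item, hazmat_flag, insured, labeled, manifest_closed, notify_customer, oversize_item, packed, payment_cleared, pick_ticket, priority_ship, restock_request, route_local, shipped, split_shipment, stock_low} — 21 facts.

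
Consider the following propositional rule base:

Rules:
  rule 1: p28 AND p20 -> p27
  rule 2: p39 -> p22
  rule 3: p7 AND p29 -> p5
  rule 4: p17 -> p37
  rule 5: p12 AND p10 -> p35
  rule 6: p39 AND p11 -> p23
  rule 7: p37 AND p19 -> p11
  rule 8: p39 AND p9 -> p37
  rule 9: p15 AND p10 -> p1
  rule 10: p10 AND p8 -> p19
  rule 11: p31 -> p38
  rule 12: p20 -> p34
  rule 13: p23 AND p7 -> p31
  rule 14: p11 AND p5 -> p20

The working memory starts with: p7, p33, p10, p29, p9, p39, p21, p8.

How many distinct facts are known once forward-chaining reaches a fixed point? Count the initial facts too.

Round 1 fires rule 2, rule 3, rule 8, rule 10, giving p22, p5, p37, p19.
Round 2 fires rule 7, giving p11.
Round 3 fires rule 6, rule 14, giving p23, p20.
Round 4 fires rule 12, rule 13, giving p34, p31.
Round 5 fires rule 11, giving p38.
Closure: {p10, p11, p19, p20, p21, p22, p23, p29, p31, p33, p34, p37, p38, p39, p5, p7, p8, p9} — 18 facts.

18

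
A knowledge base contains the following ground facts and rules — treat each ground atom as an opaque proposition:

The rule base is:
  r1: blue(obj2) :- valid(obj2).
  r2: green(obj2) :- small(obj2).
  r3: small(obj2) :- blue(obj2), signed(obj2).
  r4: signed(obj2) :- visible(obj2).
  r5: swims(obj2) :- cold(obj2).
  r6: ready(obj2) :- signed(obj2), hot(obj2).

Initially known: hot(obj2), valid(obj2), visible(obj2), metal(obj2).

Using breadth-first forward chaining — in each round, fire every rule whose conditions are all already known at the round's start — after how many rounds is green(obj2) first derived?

3

Round 1 — r1, r4, derive blue(obj2), signed(obj2).
Round 2 — r3, r6, derive small(obj2), ready(obj2).
Round 3 — r2, derive green(obj2).
green(obj2) first appears in round 3.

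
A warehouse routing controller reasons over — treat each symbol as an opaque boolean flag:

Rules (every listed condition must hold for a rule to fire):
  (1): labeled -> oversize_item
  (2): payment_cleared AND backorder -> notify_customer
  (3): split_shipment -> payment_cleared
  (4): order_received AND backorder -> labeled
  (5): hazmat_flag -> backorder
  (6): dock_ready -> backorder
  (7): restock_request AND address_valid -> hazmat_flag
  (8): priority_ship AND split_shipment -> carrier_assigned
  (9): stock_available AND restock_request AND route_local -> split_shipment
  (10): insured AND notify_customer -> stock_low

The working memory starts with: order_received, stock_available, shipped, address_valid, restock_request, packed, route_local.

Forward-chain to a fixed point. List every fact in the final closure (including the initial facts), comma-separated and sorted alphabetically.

Round 1 fires (7), (9), giving hazmat_flag, split_shipment.
Round 2 fires (3), (5), giving payment_cleared, backorder.
Round 3 fires (2), (4), giving notify_customer, labeled.
Round 4 fires (1), giving oversize_item.

address_valid, backorder, hazmat_flag, labeled, notify_customer, order_received, oversize_item, packed, payment_cleared, restock_request, route_local, shipped, split_shipment, stock_available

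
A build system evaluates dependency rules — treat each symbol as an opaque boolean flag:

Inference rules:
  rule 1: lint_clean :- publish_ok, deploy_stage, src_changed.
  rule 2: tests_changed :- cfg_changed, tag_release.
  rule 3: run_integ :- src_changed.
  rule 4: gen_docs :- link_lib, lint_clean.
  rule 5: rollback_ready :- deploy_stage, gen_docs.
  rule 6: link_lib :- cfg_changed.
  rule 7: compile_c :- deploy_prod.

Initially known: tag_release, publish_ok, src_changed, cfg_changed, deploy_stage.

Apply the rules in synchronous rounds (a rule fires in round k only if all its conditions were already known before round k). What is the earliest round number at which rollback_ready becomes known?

3

Round 1 fires rule 1, rule 2, rule 3, rule 6, giving lint_clean, tests_changed, run_integ, link_lib.
Round 2 fires rule 4, giving gen_docs.
Round 3 fires rule 5, giving rollback_ready.
rollback_ready first appears in round 3.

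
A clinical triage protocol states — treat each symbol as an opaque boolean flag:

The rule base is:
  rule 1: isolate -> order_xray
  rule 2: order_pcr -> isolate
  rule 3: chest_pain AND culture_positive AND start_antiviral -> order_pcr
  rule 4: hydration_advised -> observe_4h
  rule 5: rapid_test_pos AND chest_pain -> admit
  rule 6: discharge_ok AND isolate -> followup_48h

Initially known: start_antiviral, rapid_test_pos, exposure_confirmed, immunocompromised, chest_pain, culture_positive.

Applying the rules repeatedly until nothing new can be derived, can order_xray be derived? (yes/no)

yes

[1] rule 3 [chest_pain AND culture_positive AND start_antiviral -> order_pcr]; rule 5 [rapid_test_pos AND chest_pain -> admit]. ⇒ new: order_pcr, admit.
[2] rule 2 [order_pcr -> isolate]. ⇒ new: isolate.
[3] rule 1 [isolate -> order_xray]. ⇒ new: order_xray.
order_xray appears in round 3, so it is derivable.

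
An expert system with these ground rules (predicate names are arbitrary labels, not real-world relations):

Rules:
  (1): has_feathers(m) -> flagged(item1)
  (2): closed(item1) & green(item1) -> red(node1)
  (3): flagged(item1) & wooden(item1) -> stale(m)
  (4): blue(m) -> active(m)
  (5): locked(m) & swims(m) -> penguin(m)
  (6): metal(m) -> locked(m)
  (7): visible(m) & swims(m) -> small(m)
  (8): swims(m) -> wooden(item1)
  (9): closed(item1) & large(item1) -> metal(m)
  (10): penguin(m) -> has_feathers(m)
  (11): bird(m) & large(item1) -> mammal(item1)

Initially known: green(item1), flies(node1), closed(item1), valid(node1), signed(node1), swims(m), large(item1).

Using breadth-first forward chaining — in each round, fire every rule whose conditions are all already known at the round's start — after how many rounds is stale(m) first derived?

Round 1 — (2), (8), (9), derive red(node1), wooden(item1), metal(m).
Round 2 — (6), derive locked(m).
Round 3 — (5), derive penguin(m).
Round 4 — (10), derive has_feathers(m).
Round 5 — (1), derive flagged(item1).
Round 6 — (3), derive stale(m).
stale(m) first appears in round 6.

6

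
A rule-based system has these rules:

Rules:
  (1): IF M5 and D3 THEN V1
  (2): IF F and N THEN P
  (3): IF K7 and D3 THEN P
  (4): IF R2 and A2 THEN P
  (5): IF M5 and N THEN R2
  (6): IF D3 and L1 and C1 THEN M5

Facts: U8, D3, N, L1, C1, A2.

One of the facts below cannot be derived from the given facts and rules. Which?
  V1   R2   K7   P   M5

K7

Round 1 fires (6), giving M5.
Round 2 fires (1), (5), giving V1, R2.
Round 3 fires (4), giving P.
Derived: V1 (round 2), R2 (round 2), P (round 3), M5 (round 1). K7 never appears in any round.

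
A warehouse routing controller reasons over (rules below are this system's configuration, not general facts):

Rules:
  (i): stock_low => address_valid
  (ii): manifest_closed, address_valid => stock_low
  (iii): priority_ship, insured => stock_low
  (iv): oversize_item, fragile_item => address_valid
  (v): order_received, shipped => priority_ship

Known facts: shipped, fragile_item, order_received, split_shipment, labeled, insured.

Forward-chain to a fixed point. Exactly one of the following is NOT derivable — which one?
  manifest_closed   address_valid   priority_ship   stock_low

manifest_closed

Round 1: (v) [order_received, shipped => priority_ship]. New: priority_ship.
Round 2: (iii) [priority_ship, insured => stock_low]. New: stock_low.
Round 3: (i) [stock_low => address_valid]. New: address_valid.
Derived: stock_low (round 2), priority_ship (round 1), address_valid (round 3). manifest_closed never appears in any round.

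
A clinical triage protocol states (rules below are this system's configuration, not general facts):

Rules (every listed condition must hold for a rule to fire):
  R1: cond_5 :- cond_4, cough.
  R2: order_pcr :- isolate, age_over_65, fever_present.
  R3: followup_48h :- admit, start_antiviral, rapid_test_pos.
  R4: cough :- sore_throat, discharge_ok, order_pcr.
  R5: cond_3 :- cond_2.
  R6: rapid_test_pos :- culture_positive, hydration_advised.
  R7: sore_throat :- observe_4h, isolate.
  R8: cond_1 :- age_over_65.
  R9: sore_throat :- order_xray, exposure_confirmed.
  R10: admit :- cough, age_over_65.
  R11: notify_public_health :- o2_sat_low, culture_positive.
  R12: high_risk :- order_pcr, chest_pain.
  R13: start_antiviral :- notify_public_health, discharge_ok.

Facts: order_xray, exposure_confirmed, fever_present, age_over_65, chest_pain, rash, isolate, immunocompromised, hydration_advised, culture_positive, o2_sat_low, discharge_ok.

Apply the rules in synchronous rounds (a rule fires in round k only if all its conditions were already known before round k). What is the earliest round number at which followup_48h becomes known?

Round 1 — R2, R6, R8, R9, R11, derive order_pcr, rapid_test_pos, cond_1, sore_throat, notify_public_health.
Round 2 — R4, R12, R13, derive cough, high_risk, start_antiviral.
Round 3 — R10, derive admit.
Round 4 — R3, derive followup_48h.
followup_48h first appears in round 4.

4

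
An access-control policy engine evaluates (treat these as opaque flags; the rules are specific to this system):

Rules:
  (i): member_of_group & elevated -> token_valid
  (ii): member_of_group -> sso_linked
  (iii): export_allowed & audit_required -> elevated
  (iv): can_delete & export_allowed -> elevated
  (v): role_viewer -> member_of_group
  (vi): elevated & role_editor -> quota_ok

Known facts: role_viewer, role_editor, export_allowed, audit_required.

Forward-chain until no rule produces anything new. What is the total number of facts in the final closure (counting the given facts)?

9

Round 1: (iii) [export_allowed & audit_required -> elevated]; (v) [role_viewer -> member_of_group]. New: elevated, member_of_group.
Round 2: (i) [member_of_group & elevated -> token_valid]; (ii) [member_of_group -> sso_linked]; (vi) [elevated & role_editor -> quota_ok]. New: token_valid, sso_linked, quota_ok.
Closure: {audit_required, elevated, export_allowed, member_of_group, quota_ok, role_editor, role_viewer, sso_linked, token_valid} — 9 facts.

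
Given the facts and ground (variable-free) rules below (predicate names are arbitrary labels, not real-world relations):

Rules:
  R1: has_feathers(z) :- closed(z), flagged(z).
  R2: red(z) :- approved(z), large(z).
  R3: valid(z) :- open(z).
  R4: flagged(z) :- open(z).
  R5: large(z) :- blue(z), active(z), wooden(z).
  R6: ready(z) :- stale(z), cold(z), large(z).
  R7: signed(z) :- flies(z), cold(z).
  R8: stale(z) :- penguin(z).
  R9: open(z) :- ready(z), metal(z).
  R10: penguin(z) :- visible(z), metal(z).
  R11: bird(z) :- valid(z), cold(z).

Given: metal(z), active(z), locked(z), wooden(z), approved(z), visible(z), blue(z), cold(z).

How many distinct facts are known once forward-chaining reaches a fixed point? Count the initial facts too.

Round 1: R5 [large(z) :- blue(z), active(z), wooden(z).]; R10 [penguin(z) :- visible(z), metal(z).]. Adds large(z), penguin(z).
Round 2: R2 [red(z) :- approved(z), large(z).]; R8 [stale(z) :- penguin(z).]. Adds red(z), stale(z).
Round 3: R6 [ready(z) :- stale(z), cold(z), large(z).]. Adds ready(z).
Round 4: R9 [open(z) :- ready(z), metal(z).]. Adds open(z).
Round 5: R3 [valid(z) :- open(z).]; R4 [flagged(z) :- open(z).]. Adds valid(z), flagged(z).
Round 6: R11 [bird(z) :- valid(z), cold(z).]. Adds bird(z).
Closure: {active(z), approved(z), bird(z), blue(z), cold(z), flagged(z), large(z), locked(z), metal(z), open(z), penguin(z), ready(z), red(z), stale(z), valid(z), visible(z), wooden(z)} — 17 facts.

17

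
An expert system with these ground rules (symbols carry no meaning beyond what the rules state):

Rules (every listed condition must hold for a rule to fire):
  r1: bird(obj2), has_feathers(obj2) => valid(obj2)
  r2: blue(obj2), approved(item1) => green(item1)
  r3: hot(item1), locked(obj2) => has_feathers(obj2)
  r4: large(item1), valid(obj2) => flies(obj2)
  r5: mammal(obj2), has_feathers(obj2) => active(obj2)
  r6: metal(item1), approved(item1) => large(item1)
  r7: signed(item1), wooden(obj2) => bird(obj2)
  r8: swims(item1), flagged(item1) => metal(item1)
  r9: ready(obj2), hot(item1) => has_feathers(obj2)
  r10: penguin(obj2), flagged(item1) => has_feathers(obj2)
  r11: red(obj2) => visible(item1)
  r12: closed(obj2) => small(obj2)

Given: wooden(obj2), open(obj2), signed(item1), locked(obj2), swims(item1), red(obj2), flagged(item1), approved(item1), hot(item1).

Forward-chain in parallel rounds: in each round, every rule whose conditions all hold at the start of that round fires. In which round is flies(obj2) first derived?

Round 1 — r3, r7, r8, r11, derive has_feathers(obj2), bird(obj2), metal(item1), visible(item1).
Round 2 — r1, r6, derive valid(obj2), large(item1).
Round 3 — r4, derive flies(obj2).
flies(obj2) first appears in round 3.

3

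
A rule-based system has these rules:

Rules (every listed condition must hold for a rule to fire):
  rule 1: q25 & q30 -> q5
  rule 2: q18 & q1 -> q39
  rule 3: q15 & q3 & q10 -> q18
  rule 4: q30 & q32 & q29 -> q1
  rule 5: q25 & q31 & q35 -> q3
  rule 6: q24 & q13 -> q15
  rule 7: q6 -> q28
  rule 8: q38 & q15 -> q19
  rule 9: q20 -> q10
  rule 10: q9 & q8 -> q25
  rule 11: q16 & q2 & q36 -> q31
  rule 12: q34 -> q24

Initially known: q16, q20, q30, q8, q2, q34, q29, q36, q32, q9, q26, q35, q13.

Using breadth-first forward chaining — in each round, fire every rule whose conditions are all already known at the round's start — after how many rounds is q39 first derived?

Round 1 — rule 4, rule 9, rule 10, rule 11, rule 12, derive q1, q10, q25, q31, q24.
Round 2 — rule 1, rule 5, rule 6, derive q5, q3, q15.
Round 3 — rule 3, derive q18.
Round 4 — rule 2, derive q39.
q39 first appears in round 4.

4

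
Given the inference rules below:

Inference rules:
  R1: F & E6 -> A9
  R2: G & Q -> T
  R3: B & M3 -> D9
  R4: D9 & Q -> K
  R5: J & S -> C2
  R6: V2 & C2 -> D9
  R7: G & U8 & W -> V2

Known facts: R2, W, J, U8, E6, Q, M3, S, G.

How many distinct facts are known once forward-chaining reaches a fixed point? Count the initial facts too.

14

Round 1 fires R2, R5, R7, giving T, C2, V2.
Round 2 fires R6, giving D9.
Round 3 fires R4, giving K.
Closure: {C2, D9, E6, G, J, K, M3, Q, R2, S, T, U8, V2, W} — 14 facts.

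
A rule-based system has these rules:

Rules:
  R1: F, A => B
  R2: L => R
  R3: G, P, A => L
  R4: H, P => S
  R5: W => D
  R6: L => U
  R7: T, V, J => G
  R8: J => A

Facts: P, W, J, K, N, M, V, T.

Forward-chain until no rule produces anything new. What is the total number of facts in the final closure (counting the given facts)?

Round 1 — R5, R7, R8, derive D, G, A.
Round 2 — R3, derive L.
Round 3 — R2, R6, derive R, U.
Closure: {A, D, G, J, K, L, M, N, P, R, T, U, V, W} — 14 facts.

14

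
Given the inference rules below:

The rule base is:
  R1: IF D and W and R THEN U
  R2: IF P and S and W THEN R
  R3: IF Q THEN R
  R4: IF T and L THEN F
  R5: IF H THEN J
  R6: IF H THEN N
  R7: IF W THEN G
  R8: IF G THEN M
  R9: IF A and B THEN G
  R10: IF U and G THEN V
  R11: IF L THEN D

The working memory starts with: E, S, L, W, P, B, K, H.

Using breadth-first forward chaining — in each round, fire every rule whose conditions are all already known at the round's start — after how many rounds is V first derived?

[1] R2 [IF P and S and W THEN R]; R5 [IF H THEN J]; R6 [IF H THEN N]; R7 [IF W THEN G]; R11 [IF L THEN D]. ⇒ new: R, J, N, G, D.
[2] R1 [IF D and W and R THEN U]; R8 [IF G THEN M]. ⇒ new: U, M.
[3] R10 [IF U and G THEN V]. ⇒ new: V.
V first appears in round 3.

3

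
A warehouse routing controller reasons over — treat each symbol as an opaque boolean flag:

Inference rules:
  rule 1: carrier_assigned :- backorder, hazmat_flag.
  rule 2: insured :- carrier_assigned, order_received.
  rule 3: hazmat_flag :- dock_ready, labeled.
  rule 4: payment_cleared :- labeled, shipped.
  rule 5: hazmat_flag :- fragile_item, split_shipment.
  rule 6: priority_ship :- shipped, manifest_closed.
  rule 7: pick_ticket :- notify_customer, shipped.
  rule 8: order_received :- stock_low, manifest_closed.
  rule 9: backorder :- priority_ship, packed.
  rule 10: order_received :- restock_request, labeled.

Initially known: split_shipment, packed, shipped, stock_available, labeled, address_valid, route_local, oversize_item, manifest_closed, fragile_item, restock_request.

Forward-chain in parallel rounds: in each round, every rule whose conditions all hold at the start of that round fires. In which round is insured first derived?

Round 1: rule 4 [payment_cleared :- labeled, shipped.]; rule 5 [hazmat_flag :- fragile_item, split_shipment.]; rule 6 [priority_ship :- shipped, manifest_closed.]; rule 10 [order_received :- restock_request, labeled.]. New: payment_cleared, hazmat_flag, priority_ship, order_received.
Round 2: rule 9 [backorder :- priority_ship, packed.]. New: backorder.
Round 3: rule 1 [carrier_assigned :- backorder, hazmat_flag.]. New: carrier_assigned.
Round 4: rule 2 [insured :- carrier_assigned, order_received.]. New: insured.
insured first appears in round 4.

4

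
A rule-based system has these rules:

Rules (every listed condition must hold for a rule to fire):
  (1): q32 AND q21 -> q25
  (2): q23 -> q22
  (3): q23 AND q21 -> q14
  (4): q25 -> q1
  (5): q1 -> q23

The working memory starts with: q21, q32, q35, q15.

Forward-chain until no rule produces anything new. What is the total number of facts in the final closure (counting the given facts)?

9

Round 1 fires (1), giving q25.
Round 2 fires (4), giving q1.
Round 3 fires (5), giving q23.
Round 4 fires (2), (3), giving q22, q14.
Closure: {q1, q14, q15, q21, q22, q23, q25, q32, q35} — 9 facts.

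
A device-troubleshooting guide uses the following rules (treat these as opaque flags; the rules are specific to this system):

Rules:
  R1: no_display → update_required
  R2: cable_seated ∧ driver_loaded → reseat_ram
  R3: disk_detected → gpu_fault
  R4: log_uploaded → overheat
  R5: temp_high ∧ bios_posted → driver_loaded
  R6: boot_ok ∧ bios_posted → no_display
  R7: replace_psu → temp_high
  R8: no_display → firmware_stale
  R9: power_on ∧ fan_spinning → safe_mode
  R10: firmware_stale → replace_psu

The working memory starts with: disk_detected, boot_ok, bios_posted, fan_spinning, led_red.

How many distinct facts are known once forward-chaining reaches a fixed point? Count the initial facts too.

Round 1: R3 [disk_detected → gpu_fault]; R6 [boot_ok ∧ bios_posted → no_display]. New: gpu_fault, no_display.
Round 2: R1 [no_display → update_required]; R8 [no_display → firmware_stale]. New: update_required, firmware_stale.
Round 3: R10 [firmware_stale → replace_psu]. New: replace_psu.
Round 4: R7 [replace_psu → temp_high]. New: temp_high.
Round 5: R5 [temp_high ∧ bios_posted → driver_loaded]. New: driver_loaded.
Closure: {bios_posted, boot_ok, disk_detected, driver_loaded, fan_spinning, firmware_stale, gpu_fault, led_red, no_display, replace_psu, temp_high, update_required} — 12 facts.

12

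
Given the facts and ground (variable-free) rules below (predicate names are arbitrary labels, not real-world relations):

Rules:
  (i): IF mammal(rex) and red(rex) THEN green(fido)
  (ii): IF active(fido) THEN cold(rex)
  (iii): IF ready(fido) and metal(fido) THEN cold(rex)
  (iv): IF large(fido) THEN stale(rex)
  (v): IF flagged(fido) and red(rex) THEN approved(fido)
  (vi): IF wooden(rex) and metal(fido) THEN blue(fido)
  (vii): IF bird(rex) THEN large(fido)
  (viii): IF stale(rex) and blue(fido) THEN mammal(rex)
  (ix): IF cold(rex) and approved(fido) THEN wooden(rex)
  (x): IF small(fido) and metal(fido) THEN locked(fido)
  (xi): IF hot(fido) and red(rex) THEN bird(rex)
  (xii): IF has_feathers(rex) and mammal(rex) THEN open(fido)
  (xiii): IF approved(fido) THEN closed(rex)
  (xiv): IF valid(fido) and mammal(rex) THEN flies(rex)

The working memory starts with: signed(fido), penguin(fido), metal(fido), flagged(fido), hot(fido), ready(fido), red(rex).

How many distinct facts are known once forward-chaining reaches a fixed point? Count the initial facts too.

Round 1 — (iii), (v), (xi), derive cold(rex), approved(fido), bird(rex).
Round 2 — (vii), (ix), (xiii), derive large(fido), wooden(rex), closed(rex).
Round 3 — (iv), (vi), derive stale(rex), blue(fido).
Round 4 — (viii), derive mammal(rex).
Round 5 — (i), derive green(fido).
Closure: {approved(fido), bird(rex), blue(fido), closed(rex), cold(rex), flagged(fido), green(fido), hot(fido), large(fido), mammal(rex), metal(fido), penguin(fido), ready(fido), red(rex), signed(fido), stale(rex), wooden(rex)} — 17 facts.

17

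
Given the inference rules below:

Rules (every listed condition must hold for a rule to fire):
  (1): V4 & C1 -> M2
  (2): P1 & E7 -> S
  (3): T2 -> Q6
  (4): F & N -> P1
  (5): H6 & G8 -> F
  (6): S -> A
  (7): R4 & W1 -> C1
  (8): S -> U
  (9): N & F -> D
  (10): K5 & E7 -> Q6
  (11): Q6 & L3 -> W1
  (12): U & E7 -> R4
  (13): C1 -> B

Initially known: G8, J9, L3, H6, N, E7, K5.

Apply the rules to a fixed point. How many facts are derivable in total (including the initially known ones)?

18

Round 1: (5) [H6 & G8 -> F]; (10) [K5 & E7 -> Q6]. New: F, Q6.
Round 2: (4) [F & N -> P1]; (9) [N & F -> D]; (11) [Q6 & L3 -> W1]. New: P1, D, W1.
Round 3: (2) [P1 & E7 -> S]. New: S.
Round 4: (6) [S -> A]; (8) [S -> U]. New: A, U.
Round 5: (12) [U & E7 -> R4]. New: R4.
Round 6: (7) [R4 & W1 -> C1]. New: C1.
Round 7: (13) [C1 -> B]. New: B.
Closure: {A, B, C1, D, E7, F, G8, H6, J9, K5, L3, N, P1, Q6, R4, S, U, W1} — 18 facts.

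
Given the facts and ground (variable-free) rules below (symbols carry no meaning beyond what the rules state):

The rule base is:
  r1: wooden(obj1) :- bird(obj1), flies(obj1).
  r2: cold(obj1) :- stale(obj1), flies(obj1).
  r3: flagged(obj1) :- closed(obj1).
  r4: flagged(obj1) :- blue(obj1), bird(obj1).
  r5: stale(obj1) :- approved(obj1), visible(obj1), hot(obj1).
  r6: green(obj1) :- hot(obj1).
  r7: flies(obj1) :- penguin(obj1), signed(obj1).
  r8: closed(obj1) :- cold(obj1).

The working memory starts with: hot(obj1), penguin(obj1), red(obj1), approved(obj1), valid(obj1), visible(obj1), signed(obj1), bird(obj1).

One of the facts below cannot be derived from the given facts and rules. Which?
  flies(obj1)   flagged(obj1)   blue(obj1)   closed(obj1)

blue(obj1)

[1] r5 [stale(obj1) :- approved(obj1), visible(obj1), hot(obj1).]; r6 [green(obj1) :- hot(obj1).]; r7 [flies(obj1) :- penguin(obj1), signed(obj1).]. ⇒ new: stale(obj1), green(obj1), flies(obj1).
[2] r1 [wooden(obj1) :- bird(obj1), flies(obj1).]; r2 [cold(obj1) :- stale(obj1), flies(obj1).]. ⇒ new: wooden(obj1), cold(obj1).
[3] r8 [closed(obj1) :- cold(obj1).]. ⇒ new: closed(obj1).
[4] r3 [flagged(obj1) :- closed(obj1).]. ⇒ new: flagged(obj1).
Derived: flies(obj1) (round 1), closed(obj1) (round 3), flagged(obj1) (round 4). blue(obj1) never appears in any round.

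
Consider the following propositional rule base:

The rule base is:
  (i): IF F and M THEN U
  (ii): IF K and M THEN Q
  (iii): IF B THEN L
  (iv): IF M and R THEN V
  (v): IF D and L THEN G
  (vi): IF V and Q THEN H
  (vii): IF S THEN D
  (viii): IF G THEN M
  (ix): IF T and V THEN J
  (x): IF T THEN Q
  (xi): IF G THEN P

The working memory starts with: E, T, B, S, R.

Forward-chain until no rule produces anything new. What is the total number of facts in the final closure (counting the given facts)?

Round 1 — (iii), (vii), (x), derive L, D, Q.
Round 2 — (v), derive G.
Round 3 — (viii), (xi), derive M, P.
Round 4 — (iv), derive V.
Round 5 — (vi), (ix), derive H, J.
Closure: {B, D, E, G, H, J, L, M, P, Q, R, S, T, V} — 14 facts.

14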